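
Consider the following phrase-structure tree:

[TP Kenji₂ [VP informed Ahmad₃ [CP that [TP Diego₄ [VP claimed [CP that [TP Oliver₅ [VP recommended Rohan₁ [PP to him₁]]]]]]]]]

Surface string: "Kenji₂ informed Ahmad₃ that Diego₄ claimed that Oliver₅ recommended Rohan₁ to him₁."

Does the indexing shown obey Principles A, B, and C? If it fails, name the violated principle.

Principle B

The two coindexed NPs are *Rohan₁* and *him₁*.
*him₁* is a pronoun. Its binding domain is the embedded TP, whose subject is Oliver₅.
*Rohan₁* c-commands it within that domain and carries the same index.
The pronoun is locally bound → Principle B violation.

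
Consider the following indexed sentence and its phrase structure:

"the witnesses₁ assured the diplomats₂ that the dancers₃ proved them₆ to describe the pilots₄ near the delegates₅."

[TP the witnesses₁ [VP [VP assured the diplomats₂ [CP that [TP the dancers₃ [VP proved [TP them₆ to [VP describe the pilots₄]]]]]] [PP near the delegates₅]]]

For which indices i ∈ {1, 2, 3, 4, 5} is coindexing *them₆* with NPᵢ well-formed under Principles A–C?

{1, 2, 5}

*them* is a pronoun, so Principle B applies: it must be free in its binding domain.
Binding domain of *them₆*: the embedded TP, whose subject is the dancers₃.
*the witnesses₁* c-commands the pronoun but from outside its binding domain, and is not c-commanded by it → coindexation permitted.
*the diplomats₂* c-commands the pronoun but from outside its binding domain, and is not c-commanded by it → coindexation permitted.
*the dancers₃* c-commands the pronoun within its binding domain → coindexation would violate Principle B.
*the pilots₄*: the pronoun c-commands this R-expression → coindexation would violate Principle C on *the pilots₄*.
*the delegates₅* and the pronoun do not c-command one another → neither Principle B nor Principle C is at stake; coindexation permitted.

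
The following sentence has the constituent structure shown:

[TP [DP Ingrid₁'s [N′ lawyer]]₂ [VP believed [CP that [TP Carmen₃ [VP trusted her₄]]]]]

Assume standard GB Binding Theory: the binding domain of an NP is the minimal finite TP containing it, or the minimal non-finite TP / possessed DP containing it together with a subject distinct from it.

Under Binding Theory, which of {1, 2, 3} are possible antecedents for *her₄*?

{1, 2}

*her* is a pronoun, so Principle B applies: it must be free in its binding domain.
Binding domain of *her₄*: the embedded TP, whose subject is Carmen₃.
*Ingrid₁* and the pronoun do not c-command one another → neither Principle B nor Principle C is at stake; coindexation permitted.
*[Ingrid₁'s lawyer]₂* c-commands the pronoun but from outside its binding domain, and is not c-commanded by it → coindexation permitted.
*Carmen₃* c-commands the pronoun within its binding domain → coindexation would violate Principle B.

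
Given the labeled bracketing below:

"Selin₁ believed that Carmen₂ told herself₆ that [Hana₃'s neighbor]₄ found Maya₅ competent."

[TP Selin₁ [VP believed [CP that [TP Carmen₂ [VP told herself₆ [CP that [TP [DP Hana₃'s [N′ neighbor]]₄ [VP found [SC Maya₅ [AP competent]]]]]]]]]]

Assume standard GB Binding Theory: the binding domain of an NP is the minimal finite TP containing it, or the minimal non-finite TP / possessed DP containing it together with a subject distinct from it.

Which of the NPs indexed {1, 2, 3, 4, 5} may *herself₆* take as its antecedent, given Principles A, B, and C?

*herself* is an anaphor, so Principle A applies: it must be bound in its binding domain.
Binding domain of *herself₆*: the embedded TP, whose subject is Carmen₂.
*Selin₁* c-commands the anaphor but is outside its binding domain → cannot satisfy Principle A.
*Carmen₂* c-commands the anaphor within its binding domain → licit binder.
*Hana₃* does not c-command the anaphor → cannot bind it.
*[Hana₃'s neighbor]₄* does not c-command the anaphor → cannot bind it.
*Maya₅* does not c-command the anaphor → cannot bind it.

{2}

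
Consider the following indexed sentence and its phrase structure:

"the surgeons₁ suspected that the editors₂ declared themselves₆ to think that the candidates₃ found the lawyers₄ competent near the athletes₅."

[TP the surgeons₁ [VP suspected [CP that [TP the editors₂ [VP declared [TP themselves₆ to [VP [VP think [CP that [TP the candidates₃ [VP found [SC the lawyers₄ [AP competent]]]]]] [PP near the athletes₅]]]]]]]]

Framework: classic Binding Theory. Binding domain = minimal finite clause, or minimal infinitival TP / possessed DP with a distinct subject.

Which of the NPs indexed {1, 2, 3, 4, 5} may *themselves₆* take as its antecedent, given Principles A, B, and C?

*themselves* is an anaphor, so Principle A applies: it must be bound in its binding domain.
Binding domain of *themselves₆*: the embedded TP, whose subject is the editors₂.
*the surgeons₁* c-commands the anaphor but is outside its binding domain → cannot satisfy Principle A.
*the editors₂* c-commands the anaphor within its binding domain → licit binder.
*the candidates₃* does not c-command the anaphor → cannot bind it.
*the lawyers₄* does not c-command the anaphor → cannot bind it.
*the athletes₅* does not c-command the anaphor → cannot bind it.

{2}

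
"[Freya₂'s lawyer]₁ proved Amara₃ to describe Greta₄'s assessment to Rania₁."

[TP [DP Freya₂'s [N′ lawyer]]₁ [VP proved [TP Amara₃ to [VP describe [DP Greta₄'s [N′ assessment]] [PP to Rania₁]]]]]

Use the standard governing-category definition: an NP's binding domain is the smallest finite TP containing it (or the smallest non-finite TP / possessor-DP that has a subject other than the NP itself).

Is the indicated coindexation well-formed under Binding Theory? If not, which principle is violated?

The two coindexed NPs are *[Freya₂'s lawyer]₁* and *Rania₁*.
*Rania₁* is an R-expression. Principle C requires it to be free everywhere.
*[Freya₂'s lawyer]₁* c-commands it and carries the same index.
The R-expression is bound → Principle C violation.

Principle C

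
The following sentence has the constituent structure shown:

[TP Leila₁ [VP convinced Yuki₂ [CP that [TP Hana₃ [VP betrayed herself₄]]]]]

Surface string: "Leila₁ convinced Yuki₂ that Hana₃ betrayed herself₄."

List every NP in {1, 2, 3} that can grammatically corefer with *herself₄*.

*herself* is an anaphor, so Principle A applies: it must be bound in its binding domain.
Binding domain of *herself₄*: the embedded TP, whose subject is Hana₃.
*Leila₁* c-commands the anaphor but is outside its binding domain → cannot satisfy Principle A.
*Yuki₂* c-commands the anaphor but is outside its binding domain → cannot satisfy Principle A.
*Hana₃* c-commands the anaphor within its binding domain → licit binder.

{3}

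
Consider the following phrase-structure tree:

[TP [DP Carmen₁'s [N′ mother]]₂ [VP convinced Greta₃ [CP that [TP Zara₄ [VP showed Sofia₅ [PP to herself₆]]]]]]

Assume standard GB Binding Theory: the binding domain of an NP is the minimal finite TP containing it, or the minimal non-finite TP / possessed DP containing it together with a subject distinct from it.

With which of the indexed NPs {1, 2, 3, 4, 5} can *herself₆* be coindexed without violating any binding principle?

{4, 5}

*herself* is an anaphor, so Principle A applies: it must be bound in its binding domain.
Binding domain of *herself₆*: the embedded TP, whose subject is Zara₄.
*Carmen₁* does not c-command the anaphor → cannot bind it.
*[Carmen₁'s mother]₂* c-commands the anaphor but is outside its binding domain → cannot satisfy Principle A.
*Greta₃* c-commands the anaphor but is outside its binding domain → cannot satisfy Principle A.
*Zara₄* c-commands the anaphor within its binding domain → licit binder.
*Sofia₅* c-commands the anaphor within its binding domain → licit binder.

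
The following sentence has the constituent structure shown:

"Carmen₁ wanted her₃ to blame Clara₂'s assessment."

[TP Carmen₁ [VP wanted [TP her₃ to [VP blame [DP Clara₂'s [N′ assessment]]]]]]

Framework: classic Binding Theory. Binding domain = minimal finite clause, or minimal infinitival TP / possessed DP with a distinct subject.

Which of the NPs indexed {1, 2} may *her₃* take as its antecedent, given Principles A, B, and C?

*her* is a pronoun, so Principle B applies: it must be free in its binding domain.
Binding domain of *her₃*: the matrix TP, whose subject is Carmen₁.
*Carmen₁* c-commands the pronoun within its binding domain → coindexation would violate Principle B.
*Clara₂*: the pronoun c-commands this R-expression → coindexation would violate Principle C on *Clara₂*.

none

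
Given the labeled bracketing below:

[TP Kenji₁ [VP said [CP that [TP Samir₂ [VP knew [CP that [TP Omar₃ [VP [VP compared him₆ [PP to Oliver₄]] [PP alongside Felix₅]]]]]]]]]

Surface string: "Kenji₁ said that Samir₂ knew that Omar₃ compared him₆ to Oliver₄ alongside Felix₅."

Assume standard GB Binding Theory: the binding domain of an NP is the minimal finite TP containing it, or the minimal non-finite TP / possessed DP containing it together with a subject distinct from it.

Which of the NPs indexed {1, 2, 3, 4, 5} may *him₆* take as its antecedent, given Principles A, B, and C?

{1, 2, 5}

*him* is a pronoun, so Principle B applies: it must be free in its binding domain.
Binding domain of *him₆*: the embedded TP, whose subject is Omar₃.
*Kenji₁* c-commands the pronoun but from outside its binding domain, and is not c-commanded by it → coindexation permitted.
*Samir₂* c-commands the pronoun but from outside its binding domain, and is not c-commanded by it → coindexation permitted.
*Omar₃* c-commands the pronoun within its binding domain → coindexation would violate Principle B.
*Oliver₄*: the pronoun c-commands this R-expression → coindexation would violate Principle C on *Oliver₄*.
*Felix₅* and the pronoun do not c-command one another → neither Principle B nor Principle C is at stake; coindexation permitted.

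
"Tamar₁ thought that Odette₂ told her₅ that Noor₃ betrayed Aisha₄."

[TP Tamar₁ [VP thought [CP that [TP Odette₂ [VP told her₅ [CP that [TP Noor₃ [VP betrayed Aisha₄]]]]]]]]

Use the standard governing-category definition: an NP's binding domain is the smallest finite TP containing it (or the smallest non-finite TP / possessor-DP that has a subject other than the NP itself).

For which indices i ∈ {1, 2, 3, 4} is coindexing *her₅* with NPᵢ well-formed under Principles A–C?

{1}

*her* is a pronoun, so Principle B applies: it must be free in its binding domain.
Binding domain of *her₅*: the embedded TP, whose subject is Odette₂.
*Tamar₁* c-commands the pronoun but from outside its binding domain, and is not c-commanded by it → coindexation permitted.
*Odette₂* c-commands the pronoun within its binding domain → coindexation would violate Principle B.
*Noor₃*: the pronoun c-commands this R-expression → coindexation would violate Principle C on *Noor₃*.
*Aisha₄*: the pronoun c-commands this R-expression → coindexation would violate Principle C on *Aisha₄*.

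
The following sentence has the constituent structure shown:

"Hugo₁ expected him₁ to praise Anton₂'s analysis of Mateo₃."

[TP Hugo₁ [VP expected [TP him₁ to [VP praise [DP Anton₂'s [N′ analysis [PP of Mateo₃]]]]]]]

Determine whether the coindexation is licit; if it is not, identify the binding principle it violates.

Principle B

The two coindexed NPs are *Hugo₁* and *him₁*.
*him₁* is a pronoun. Its binding domain is the matrix TP, whose subject is Hugo₁.
*Hugo₁* c-commands it within that domain and carries the same index.
The pronoun is locally bound → Principle B violation.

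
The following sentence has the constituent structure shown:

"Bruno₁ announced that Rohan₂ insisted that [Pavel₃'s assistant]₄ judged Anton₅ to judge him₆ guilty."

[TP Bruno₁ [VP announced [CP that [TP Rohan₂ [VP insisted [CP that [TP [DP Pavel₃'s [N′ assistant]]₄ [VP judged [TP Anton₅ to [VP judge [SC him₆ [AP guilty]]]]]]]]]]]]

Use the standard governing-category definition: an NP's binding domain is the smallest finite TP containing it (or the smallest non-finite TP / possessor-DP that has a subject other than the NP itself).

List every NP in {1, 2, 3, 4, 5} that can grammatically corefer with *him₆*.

*him* is a pronoun, so Principle B applies: it must be free in its binding domain.
Binding domain of *him₆*: the embedded TP, whose subject is Anton₅.
*Bruno₁* c-commands the pronoun but from outside its binding domain, and is not c-commanded by it → coindexation permitted.
*Rohan₂* c-commands the pronoun but from outside its binding domain, and is not c-commanded by it → coindexation permitted.
*Pavel₃* and the pronoun do not c-command one another → neither Principle B nor Principle C is at stake; coindexation permitted.
*[Pavel₃'s assistant]₄* c-commands the pronoun but from outside its binding domain, and is not c-commanded by it → coindexation permitted.
*Anton₅* c-commands the pronoun within its binding domain → coindexation would violate Principle B.

{1, 2, 3, 4}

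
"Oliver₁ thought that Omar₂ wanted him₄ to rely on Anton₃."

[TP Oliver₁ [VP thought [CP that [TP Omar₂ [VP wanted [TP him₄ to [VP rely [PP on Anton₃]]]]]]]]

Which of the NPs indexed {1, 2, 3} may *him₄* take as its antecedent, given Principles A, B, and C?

*him* is a pronoun, so Principle B applies: it must be free in its binding domain.
Binding domain of *him₄*: the embedded TP, whose subject is Omar₂.
*Oliver₁* c-commands the pronoun but from outside its binding domain, and is not c-commanded by it → coindexation permitted.
*Omar₂* c-commands the pronoun within its binding domain → coindexation would violate Principle B.
*Anton₃*: the pronoun c-commands this R-expression → coindexation would violate Principle C on *Anton₃*.

{1}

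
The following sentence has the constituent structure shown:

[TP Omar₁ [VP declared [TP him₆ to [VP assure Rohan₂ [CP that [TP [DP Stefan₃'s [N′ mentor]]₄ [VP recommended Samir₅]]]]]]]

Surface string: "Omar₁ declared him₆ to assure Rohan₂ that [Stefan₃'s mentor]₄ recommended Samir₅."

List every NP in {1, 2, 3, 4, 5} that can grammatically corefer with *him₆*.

*him* is a pronoun, so Principle B applies: it must be free in its binding domain.
Binding domain of *him₆*: the matrix TP, whose subject is Omar₁.
*Omar₁* c-commands the pronoun within its binding domain → coindexation would violate Principle B.
*Rohan₂*: the pronoun c-commands this R-expression → coindexation would violate Principle C on *Rohan₂*.
*Stefan₃*: the pronoun c-commands this R-expression → coindexation would violate Principle C on *Stefan₃*.
*[Stefan₃'s mentor]₄*: the pronoun c-commands this R-expression → coindexation would violate Principle C on *[Stefan₃'s mentor]₄*.
*Samir₅*: the pronoun c-commands this R-expression → coindexation would violate Principle C on *Samir₅*.

none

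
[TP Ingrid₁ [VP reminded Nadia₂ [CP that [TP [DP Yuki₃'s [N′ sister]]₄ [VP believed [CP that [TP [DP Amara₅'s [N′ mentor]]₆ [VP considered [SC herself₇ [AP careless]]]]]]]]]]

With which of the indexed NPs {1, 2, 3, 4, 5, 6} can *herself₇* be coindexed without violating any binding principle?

*herself* is an anaphor, so Principle A applies: it must be bound in its binding domain.
Binding domain of *herself₇*: the embedded TP, whose subject is [Amara₅'s mentor]₆.
*Ingrid₁* c-commands the anaphor but is outside its binding domain → cannot satisfy Principle A.
*Nadia₂* c-commands the anaphor but is outside its binding domain → cannot satisfy Principle A.
*Yuki₃* does not c-command the anaphor → cannot bind it.
*[Yuki₃'s sister]₄* c-commands the anaphor but is outside its binding domain → cannot satisfy Principle A.
*Amara₅* does not c-command the anaphor → cannot bind it.
*[Amara₅'s mentor]₆* c-commands the anaphor within its binding domain → licit binder.

{6}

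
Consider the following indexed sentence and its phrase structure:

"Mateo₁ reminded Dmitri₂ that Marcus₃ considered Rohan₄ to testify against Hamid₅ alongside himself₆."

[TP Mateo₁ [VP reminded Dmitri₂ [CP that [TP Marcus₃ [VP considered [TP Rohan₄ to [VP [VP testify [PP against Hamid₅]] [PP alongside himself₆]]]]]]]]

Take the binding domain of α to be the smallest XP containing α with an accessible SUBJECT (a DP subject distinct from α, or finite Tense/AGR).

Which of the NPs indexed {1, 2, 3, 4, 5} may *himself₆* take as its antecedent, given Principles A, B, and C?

{4}

*himself* is an anaphor, so Principle A applies: it must be bound in its binding domain.
Binding domain of *himself₆*: the embedded TP, whose subject is Rohan₄.
*Mateo₁* c-commands the anaphor but is outside its binding domain → cannot satisfy Principle A.
*Dmitri₂* c-commands the anaphor but is outside its binding domain → cannot satisfy Principle A.
*Marcus₃* c-commands the anaphor but is outside its binding domain → cannot satisfy Principle A.
*Rohan₄* c-commands the anaphor within its binding domain → licit binder.
*Hamid₅* does not c-command the anaphor → cannot bind it.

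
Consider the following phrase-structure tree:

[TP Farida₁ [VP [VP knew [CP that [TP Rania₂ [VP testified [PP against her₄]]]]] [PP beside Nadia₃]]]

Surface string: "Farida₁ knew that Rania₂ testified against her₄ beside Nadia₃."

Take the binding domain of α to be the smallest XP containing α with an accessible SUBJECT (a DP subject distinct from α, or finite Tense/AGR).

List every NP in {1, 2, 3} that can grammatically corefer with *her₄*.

{1, 3}

*her* is a pronoun, so Principle B applies: it must be free in its binding domain.
Binding domain of *her₄*: the embedded TP, whose subject is Rania₂.
*Farida₁* c-commands the pronoun but from outside its binding domain, and is not c-commanded by it → coindexation permitted.
*Rania₂* c-commands the pronoun within its binding domain → coindexation would violate Principle B.
*Nadia₃* and the pronoun do not c-command one another → neither Principle B nor Principle C is at stake; coindexation permitted.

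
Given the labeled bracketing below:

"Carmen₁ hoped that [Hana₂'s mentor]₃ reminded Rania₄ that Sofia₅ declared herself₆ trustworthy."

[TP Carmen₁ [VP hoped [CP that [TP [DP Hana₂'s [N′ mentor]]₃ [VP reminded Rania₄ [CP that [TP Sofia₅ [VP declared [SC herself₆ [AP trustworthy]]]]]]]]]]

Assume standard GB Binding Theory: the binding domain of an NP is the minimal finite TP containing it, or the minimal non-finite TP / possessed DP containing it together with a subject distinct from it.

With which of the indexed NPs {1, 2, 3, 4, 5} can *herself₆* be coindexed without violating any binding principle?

*herself* is an anaphor, so Principle A applies: it must be bound in its binding domain.
Binding domain of *herself₆*: the embedded TP, whose subject is Sofia₅.
*Carmen₁* c-commands the anaphor but is outside its binding domain → cannot satisfy Principle A.
*Hana₂* does not c-command the anaphor → cannot bind it.
*[Hana₂'s mentor]₃* c-commands the anaphor but is outside its binding domain → cannot satisfy Principle A.
*Rania₄* c-commands the anaphor but is outside its binding domain → cannot satisfy Principle A.
*Sofia₅* c-commands the anaphor within its binding domain → licit binder.

{5}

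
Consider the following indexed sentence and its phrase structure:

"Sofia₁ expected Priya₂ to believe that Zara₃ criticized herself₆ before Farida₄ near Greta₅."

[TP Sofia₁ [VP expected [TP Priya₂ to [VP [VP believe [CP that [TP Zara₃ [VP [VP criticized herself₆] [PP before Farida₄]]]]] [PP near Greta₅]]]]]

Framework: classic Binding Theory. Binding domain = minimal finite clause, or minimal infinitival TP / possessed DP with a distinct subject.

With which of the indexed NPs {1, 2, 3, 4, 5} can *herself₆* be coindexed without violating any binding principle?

{3}

*herself* is an anaphor, so Principle A applies: it must be bound in its binding domain.
Binding domain of *herself₆*: the embedded TP, whose subject is Zara₃.
*Sofia₁* c-commands the anaphor but is outside its binding domain → cannot satisfy Principle A.
*Priya₂* c-commands the anaphor but is outside its binding domain → cannot satisfy Principle A.
*Zara₃* c-commands the anaphor within its binding domain → licit binder.
*Farida₄* does not c-command the anaphor → cannot bind it.
*Greta₅* does not c-command the anaphor → cannot bind it.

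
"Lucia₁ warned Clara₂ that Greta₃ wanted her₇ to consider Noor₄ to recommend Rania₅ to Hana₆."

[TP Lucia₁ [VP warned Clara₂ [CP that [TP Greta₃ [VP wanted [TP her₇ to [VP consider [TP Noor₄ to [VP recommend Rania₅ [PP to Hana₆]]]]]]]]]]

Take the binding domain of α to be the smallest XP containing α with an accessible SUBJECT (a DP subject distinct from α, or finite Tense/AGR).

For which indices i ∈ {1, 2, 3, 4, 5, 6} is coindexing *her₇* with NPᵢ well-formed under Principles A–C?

{1, 2}

*her* is a pronoun, so Principle B applies: it must be free in its binding domain.
Binding domain of *her₇*: the embedded TP, whose subject is Greta₃.
*Lucia₁* c-commands the pronoun but from outside its binding domain, and is not c-commanded by it → coindexation permitted.
*Clara₂* c-commands the pronoun but from outside its binding domain, and is not c-commanded by it → coindexation permitted.
*Greta₃* c-commands the pronoun within its binding domain → coindexation would violate Principle B.
*Noor₄*: the pronoun c-commands this R-expression → coindexation would violate Principle C on *Noor₄*.
*Rania₅*: the pronoun c-commands this R-expression → coindexation would violate Principle C on *Rania₅*.
*Hana₆*: the pronoun c-commands this R-expression → coindexation would violate Principle C on *Hana₆*.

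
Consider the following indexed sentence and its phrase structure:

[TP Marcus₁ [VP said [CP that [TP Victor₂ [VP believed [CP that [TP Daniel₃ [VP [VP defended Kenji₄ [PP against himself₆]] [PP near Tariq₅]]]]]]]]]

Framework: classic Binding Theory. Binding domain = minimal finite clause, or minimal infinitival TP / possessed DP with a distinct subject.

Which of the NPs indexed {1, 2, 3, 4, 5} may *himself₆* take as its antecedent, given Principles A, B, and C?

*himself* is an anaphor, so Principle A applies: it must be bound in its binding domain.
Binding domain of *himself₆*: the embedded TP, whose subject is Daniel₃.
*Marcus₁* c-commands the anaphor but is outside its binding domain → cannot satisfy Principle A.
*Victor₂* c-commands the anaphor but is outside its binding domain → cannot satisfy Principle A.
*Daniel₃* c-commands the anaphor within its binding domain → licit binder.
*Kenji₄* c-commands the anaphor within its binding domain → licit binder.
*Tariq₅* does not c-command the anaphor → cannot bind it.

{3, 4}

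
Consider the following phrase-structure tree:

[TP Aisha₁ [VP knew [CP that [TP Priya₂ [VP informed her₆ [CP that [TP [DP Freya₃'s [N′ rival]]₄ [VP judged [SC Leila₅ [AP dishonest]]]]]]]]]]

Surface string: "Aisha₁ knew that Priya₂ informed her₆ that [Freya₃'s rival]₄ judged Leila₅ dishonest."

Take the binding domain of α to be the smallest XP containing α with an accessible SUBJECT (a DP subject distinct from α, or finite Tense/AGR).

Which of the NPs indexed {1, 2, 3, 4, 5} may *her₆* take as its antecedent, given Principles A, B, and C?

*her* is a pronoun, so Principle B applies: it must be free in its binding domain.
Binding domain of *her₆*: the embedded TP, whose subject is Priya₂.
*Aisha₁* c-commands the pronoun but from outside its binding domain, and is not c-commanded by it → coindexation permitted.
*Priya₂* c-commands the pronoun within its binding domain → coindexation would violate Principle B.
*Freya₃*: the pronoun c-commands this R-expression → coindexation would violate Principle C on *Freya₃*.
*[Freya₃'s rival]₄*: the pronoun c-commands this R-expression → coindexation would violate Principle C on *[Freya₃'s rival]₄*.
*Leila₅*: the pronoun c-commands this R-expression → coindexation would violate Principle C on *Leila₅*.

{1}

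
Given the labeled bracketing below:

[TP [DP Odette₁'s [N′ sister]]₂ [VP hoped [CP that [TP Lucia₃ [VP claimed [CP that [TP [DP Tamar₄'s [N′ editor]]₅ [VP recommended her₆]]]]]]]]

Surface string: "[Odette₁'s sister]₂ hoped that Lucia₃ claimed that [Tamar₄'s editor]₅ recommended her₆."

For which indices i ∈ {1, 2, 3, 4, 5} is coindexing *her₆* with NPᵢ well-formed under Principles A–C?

{1, 2, 3, 4}

*her* is a pronoun, so Principle B applies: it must be free in its binding domain.
Binding domain of *her₆*: the embedded TP, whose subject is [Tamar₄'s editor]₅.
*Odette₁* and the pronoun do not c-command one another → neither Principle B nor Principle C is at stake; coindexation permitted.
*[Odette₁'s sister]₂* c-commands the pronoun but from outside its binding domain, and is not c-commanded by it → coindexation permitted.
*Lucia₃* c-commands the pronoun but from outside its binding domain, and is not c-commanded by it → coindexation permitted.
*Tamar₄* and the pronoun do not c-command one another → neither Principle B nor Principle C is at stake; coindexation permitted.
*[Tamar₄'s editor]₅* c-commands the pronoun within its binding domain → coindexation would violate Principle B.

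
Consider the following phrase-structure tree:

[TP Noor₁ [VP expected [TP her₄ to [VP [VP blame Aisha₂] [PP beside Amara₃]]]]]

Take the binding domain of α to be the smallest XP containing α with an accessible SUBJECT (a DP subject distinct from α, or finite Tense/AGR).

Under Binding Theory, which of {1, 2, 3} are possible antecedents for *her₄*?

none

*her* is a pronoun, so Principle B applies: it must be free in its binding domain.
Binding domain of *her₄*: the matrix TP, whose subject is Noor₁.
*Noor₁* c-commands the pronoun within its binding domain → coindexation would violate Principle B.
*Aisha₂*: the pronoun c-commands this R-expression → coindexation would violate Principle C on *Aisha₂*.
*Amara₃*: the pronoun c-commands this R-expression → coindexation would violate Principle C on *Amara₃*.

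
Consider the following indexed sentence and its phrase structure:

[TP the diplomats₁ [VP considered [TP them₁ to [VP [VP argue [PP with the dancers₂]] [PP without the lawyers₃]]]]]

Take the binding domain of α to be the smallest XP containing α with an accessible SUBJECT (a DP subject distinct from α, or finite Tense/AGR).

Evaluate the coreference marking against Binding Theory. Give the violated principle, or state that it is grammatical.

Principle B

The two coindexed NPs are *the diplomats₁* and *them₁*.
*them₁* is a pronoun. Its binding domain is the matrix TP, whose subject is the diplomats₁.
*the diplomats₁* c-commands it within that domain and carries the same index.
The pronoun is locally bound → Principle B violation.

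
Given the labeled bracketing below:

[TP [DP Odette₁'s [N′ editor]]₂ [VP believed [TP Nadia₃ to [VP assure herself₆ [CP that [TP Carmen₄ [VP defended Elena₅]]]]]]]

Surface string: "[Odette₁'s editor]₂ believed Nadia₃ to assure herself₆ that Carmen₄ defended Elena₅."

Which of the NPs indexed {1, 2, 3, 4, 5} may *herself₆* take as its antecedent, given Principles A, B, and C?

*herself* is an anaphor, so Principle A applies: it must be bound in its binding domain.
Binding domain of *herself₆*: the embedded TP, whose subject is Nadia₃.
*Odette₁* does not c-command the anaphor → cannot bind it.
*[Odette₁'s editor]₂* c-commands the anaphor but is outside its binding domain → cannot satisfy Principle A.
*Nadia₃* c-commands the anaphor within its binding domain → licit binder.
*Carmen₄* does not c-command the anaphor → cannot bind it.
*Elena₅* does not c-command the anaphor → cannot bind it.

{3}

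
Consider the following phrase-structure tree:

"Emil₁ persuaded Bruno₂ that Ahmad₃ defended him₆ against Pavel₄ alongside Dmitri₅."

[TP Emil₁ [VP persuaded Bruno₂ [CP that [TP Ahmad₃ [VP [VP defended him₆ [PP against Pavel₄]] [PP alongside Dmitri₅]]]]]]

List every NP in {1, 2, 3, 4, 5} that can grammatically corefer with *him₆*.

{1, 2, 5}

*him* is a pronoun, so Principle B applies: it must be free in its binding domain.
Binding domain of *him₆*: the embedded TP, whose subject is Ahmad₃.
*Emil₁* c-commands the pronoun but from outside its binding domain, and is not c-commanded by it → coindexation permitted.
*Bruno₂* c-commands the pronoun but from outside its binding domain, and is not c-commanded by it → coindexation permitted.
*Ahmad₃* c-commands the pronoun within its binding domain → coindexation would violate Principle B.
*Pavel₄*: the pronoun c-commands this R-expression → coindexation would violate Principle C on *Pavel₄*.
*Dmitri₅* and the pronoun do not c-command one another → neither Principle B nor Principle C is at stake; coindexation permitted.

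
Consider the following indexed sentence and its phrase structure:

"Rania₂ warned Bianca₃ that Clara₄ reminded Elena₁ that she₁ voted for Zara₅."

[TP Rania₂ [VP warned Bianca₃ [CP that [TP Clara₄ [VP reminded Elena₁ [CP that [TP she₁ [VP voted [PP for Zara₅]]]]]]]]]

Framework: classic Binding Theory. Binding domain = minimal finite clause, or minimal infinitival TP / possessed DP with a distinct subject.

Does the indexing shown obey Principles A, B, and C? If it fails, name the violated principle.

grammatical

The two coindexed NPs are *Elena₁* and *she₁*.
*she₁* is a pronoun; nothing c-commands it within its binding domain (the embedded TP.), so Principle B holds trivially.
*Elena₁* is an R-expression; *she₁* does not c-command it, and no other NP shares its index, so Principle C is satisfied.
All principles are respected.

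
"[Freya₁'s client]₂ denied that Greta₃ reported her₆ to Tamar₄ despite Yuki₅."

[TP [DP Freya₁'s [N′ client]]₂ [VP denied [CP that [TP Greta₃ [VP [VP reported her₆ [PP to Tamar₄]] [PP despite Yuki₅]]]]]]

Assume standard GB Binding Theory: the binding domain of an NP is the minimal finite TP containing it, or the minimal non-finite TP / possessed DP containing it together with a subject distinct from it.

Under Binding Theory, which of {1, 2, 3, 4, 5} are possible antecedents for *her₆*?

*her* is a pronoun, so Principle B applies: it must be free in its binding domain.
Binding domain of *her₆*: the embedded TP, whose subject is Greta₃.
*Freya₁* and the pronoun do not c-command one another → neither Principle B nor Principle C is at stake; coindexation permitted.
*[Freya₁'s client]₂* c-commands the pronoun but from outside its binding domain, and is not c-commanded by it → coindexation permitted.
*Greta₃* c-commands the pronoun within its binding domain → coindexation would violate Principle B.
*Tamar₄*: the pronoun c-commands this R-expression → coindexation would violate Principle C on *Tamar₄*.
*Yuki₅* and the pronoun do not c-command one another → neither Principle B nor Principle C is at stake; coindexation permitted.

{1, 2, 5}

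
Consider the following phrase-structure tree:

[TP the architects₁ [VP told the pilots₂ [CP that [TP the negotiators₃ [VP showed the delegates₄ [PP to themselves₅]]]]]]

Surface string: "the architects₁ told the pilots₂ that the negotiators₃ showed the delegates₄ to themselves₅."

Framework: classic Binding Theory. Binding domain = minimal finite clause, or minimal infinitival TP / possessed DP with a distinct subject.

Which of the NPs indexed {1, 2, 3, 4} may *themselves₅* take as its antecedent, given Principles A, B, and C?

*themselves* is an anaphor, so Principle A applies: it must be bound in its binding domain.
Binding domain of *themselves₅*: the embedded TP, whose subject is the negotiators₃.
*the architects₁* c-commands the anaphor but is outside its binding domain → cannot satisfy Principle A.
*the pilots₂* c-commands the anaphor but is outside its binding domain → cannot satisfy Principle A.
*the negotiators₃* c-commands the anaphor within its binding domain → licit binder.
*the delegates₄* c-commands the anaphor within its binding domain → licit binder.

{3, 4}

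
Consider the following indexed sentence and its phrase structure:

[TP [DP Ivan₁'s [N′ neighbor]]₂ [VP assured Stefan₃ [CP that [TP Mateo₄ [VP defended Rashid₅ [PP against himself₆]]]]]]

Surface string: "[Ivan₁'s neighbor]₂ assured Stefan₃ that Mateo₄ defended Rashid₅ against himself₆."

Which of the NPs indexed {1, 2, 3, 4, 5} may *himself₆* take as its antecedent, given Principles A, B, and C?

{4, 5}

*himself* is an anaphor, so Principle A applies: it must be bound in its binding domain.
Binding domain of *himself₆*: the embedded TP, whose subject is Mateo₄.
*Ivan₁* does not c-command the anaphor → cannot bind it.
*[Ivan₁'s neighbor]₂* c-commands the anaphor but is outside its binding domain → cannot satisfy Principle A.
*Stefan₃* c-commands the anaphor but is outside its binding domain → cannot satisfy Principle A.
*Mateo₄* c-commands the anaphor within its binding domain → licit binder.
*Rashid₅* c-commands the anaphor within its binding domain → licit binder.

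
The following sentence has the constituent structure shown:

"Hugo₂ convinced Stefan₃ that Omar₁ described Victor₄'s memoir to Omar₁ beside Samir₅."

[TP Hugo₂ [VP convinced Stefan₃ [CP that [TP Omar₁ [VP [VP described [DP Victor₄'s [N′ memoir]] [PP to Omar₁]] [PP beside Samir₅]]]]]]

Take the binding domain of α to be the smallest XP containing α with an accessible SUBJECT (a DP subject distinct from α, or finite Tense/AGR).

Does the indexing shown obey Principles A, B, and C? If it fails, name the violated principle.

The two coindexed NPs are *Omar₁* (the lower occurrence) and *Omar₁* (the higher occurrence).
*Omar₁* (the lower occurrence) is an R-expression. Principle C requires it to be free everywhere.
*Omar₁* (the higher occurrence) c-commands it and carries the same index.
The R-expression is bound → Principle C violation.

Principle C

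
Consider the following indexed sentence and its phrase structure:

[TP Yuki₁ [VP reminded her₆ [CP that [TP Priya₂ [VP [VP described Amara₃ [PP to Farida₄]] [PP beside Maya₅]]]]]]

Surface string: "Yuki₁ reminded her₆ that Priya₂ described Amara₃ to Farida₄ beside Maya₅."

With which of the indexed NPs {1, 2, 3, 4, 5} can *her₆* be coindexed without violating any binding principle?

*her* is a pronoun, so Principle B applies: it must be free in its binding domain.
Binding domain of *her₆*: the matrix TP, whose subject is Yuki₁.
*Yuki₁* c-commands the pronoun within its binding domain → coindexation would violate Principle B.
*Priya₂*: the pronoun c-commands this R-expression → coindexation would violate Principle C on *Priya₂*.
*Amara₃*: the pronoun c-commands this R-expression → coindexation would violate Principle C on *Amara₃*.
*Farida₄*: the pronoun c-commands this R-expression → coindexation would violate Principle C on *Farida₄*.
*Maya₅*: the pronoun c-commands this R-expression → coindexation would violate Principle C on *Maya₅*.

none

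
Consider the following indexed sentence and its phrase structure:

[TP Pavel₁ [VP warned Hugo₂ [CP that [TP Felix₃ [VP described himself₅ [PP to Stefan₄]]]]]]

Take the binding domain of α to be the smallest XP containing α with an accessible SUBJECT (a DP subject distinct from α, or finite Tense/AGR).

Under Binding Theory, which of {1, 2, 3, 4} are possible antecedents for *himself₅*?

{3}

*himself* is an anaphor, so Principle A applies: it must be bound in its binding domain.
Binding domain of *himself₅*: the embedded TP, whose subject is Felix₃.
*Pavel₁* c-commands the anaphor but is outside its binding domain → cannot satisfy Principle A.
*Hugo₂* c-commands the anaphor but is outside its binding domain → cannot satisfy Principle A.
*Felix₃* c-commands the anaphor within its binding domain → licit binder.
*Stefan₄* does not c-command the anaphor → cannot bind it.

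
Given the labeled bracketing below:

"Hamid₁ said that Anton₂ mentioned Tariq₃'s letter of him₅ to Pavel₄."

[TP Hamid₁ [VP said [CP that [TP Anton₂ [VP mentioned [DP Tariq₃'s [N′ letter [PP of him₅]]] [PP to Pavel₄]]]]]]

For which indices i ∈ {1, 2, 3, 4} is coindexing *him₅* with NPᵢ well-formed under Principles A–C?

{1, 2, 4}

*him* is a pronoun, so Principle B applies: it must be free in its binding domain.
Binding domain of *him₅*: the possessed DP, whose subject is Tariq₃.
*Hamid₁* c-commands the pronoun but from outside its binding domain, and is not c-commanded by it → coindexation permitted.
*Anton₂* c-commands the pronoun but from outside its binding domain, and is not c-commanded by it → coindexation permitted.
*Tariq₃* c-commands the pronoun within its binding domain → coindexation would violate Principle B.
*Pavel₄* and the pronoun do not c-command one another → neither Principle B nor Principle C is at stake; coindexation permitted.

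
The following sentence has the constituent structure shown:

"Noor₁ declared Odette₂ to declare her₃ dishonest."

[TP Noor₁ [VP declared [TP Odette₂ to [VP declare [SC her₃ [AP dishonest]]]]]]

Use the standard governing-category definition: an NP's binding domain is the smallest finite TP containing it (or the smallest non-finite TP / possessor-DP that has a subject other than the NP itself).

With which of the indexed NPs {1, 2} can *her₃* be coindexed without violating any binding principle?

{1}

*her* is a pronoun, so Principle B applies: it must be free in its binding domain.
Binding domain of *her₃*: the embedded TP, whose subject is Odette₂.
*Noor₁* c-commands the pronoun but from outside its binding domain, and is not c-commanded by it → coindexation permitted.
*Odette₂* c-commands the pronoun within its binding domain → coindexation would violate Principle B.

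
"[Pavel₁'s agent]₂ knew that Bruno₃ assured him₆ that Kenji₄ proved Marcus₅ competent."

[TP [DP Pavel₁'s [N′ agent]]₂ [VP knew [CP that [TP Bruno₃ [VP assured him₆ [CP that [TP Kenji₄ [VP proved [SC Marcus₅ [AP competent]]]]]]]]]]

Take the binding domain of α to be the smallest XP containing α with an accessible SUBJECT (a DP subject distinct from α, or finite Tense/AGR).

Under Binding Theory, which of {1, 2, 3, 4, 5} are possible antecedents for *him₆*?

*him* is a pronoun, so Principle B applies: it must be free in its binding domain.
Binding domain of *him₆*: the embedded TP, whose subject is Bruno₃.
*Pavel₁* and the pronoun do not c-command one another → neither Principle B nor Principle C is at stake; coindexation permitted.
*[Pavel₁'s agent]₂* c-commands the pronoun but from outside its binding domain, and is not c-commanded by it → coindexation permitted.
*Bruno₃* c-commands the pronoun within its binding domain → coindexation would violate Principle B.
*Kenji₄*: the pronoun c-commands this R-expression → coindexation would violate Principle C on *Kenji₄*.
*Marcus₅*: the pronoun c-commands this R-expression → coindexation would violate Principle C on *Marcus₅*.

{1, 2}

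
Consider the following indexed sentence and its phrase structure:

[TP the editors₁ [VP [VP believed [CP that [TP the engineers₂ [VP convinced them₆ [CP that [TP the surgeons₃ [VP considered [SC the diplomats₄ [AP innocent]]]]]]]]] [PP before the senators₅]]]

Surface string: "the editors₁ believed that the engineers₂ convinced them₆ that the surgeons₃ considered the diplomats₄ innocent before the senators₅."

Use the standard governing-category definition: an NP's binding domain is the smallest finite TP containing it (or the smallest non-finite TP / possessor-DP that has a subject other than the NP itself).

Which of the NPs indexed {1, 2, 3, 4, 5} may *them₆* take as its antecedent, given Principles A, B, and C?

{1, 5}

*them* is a pronoun, so Principle B applies: it must be free in its binding domain.
Binding domain of *them₆*: the embedded TP, whose subject is the engineers₂.
*the editors₁* c-commands the pronoun but from outside its binding domain, and is not c-commanded by it → coindexation permitted.
*the engineers₂* c-commands the pronoun within its binding domain → coindexation would violate Principle B.
*the surgeons₃*: the pronoun c-commands this R-expression → coindexation would violate Principle C on *the surgeons₃*.
*the diplomats₄*: the pronoun c-commands this R-expression → coindexation would violate Principle C on *the diplomats₄*.
*the senators₅* and the pronoun do not c-command one another → neither Principle B nor Principle C is at stake; coindexation permitted.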